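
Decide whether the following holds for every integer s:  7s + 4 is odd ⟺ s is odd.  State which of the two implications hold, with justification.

Equivalent; both directions hold.

[⇒] Suppose 7s + 4 is odd. Since 7 is odd, 7s and s have the same parity, so 7s + 4 ≡ s + 4 (mod 2). As 4 is even, 7s + 4 is odd exactly when s is odd. Thus s is odd.

[⇐] Conversely, suppose s is odd; write s = 2j + 1. Then 7s + 4 = 7·(2j + 1) + 4 = 2·7j + 11, which is odd.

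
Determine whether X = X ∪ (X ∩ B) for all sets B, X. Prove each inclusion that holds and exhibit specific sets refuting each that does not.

Both inclusions hold; the sets are equal.

(⊆) Let x ∈ X. Then either x ∈ X and x ∉ B; or x ∈ B ∩ X. In each case x ∈ X ∪ (X ∩ B), so X ⊆ X ∪ (X ∩ B).

(⊇) Let x ∈ X ∪ (X ∩ B). Then either x ∈ X and x ∉ B; or x ∈ B ∩ X. In each case x ∈ X, so X ∪ (X ∩ B) ⊆ X.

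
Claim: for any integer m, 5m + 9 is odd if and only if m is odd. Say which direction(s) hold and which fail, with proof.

Forward direction. This fails: m = 6 gives 5m + 9 = 39, which is odd, but 6 is even, not odd.

Converse. This also fails: m = 1 is odd, but 5m + 9 = 14 is even, not odd.

Neither implication holds.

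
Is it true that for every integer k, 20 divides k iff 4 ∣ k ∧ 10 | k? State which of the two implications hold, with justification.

Forward direction. If 20 ∣ k, write k = 20q. Since 20 = 5·4, k = 4·(5q), so 4 ∣ k; and since 20 = 2·10, k = 10·(2q), so 10 ∣ k.

Converse. Suppose 4 ∣ k and 10 ∣ k. Any common multiple of 4 and 10 is a multiple of their lcm; here lcm(4, 10) = 4·10/gcd(4, 10) = 40/2 = 20, so 20 ∣ k.

Both implications hold.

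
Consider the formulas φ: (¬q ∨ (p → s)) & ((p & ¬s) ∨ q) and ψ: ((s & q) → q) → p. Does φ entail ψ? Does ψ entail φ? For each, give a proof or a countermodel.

Both directions fail.

(→) This fails. Under q = T, p = F, s = F, the left side is true but the right side is false.

(←) This fails. Under q = T, p = T, s = F, the left side is false but the right side is true.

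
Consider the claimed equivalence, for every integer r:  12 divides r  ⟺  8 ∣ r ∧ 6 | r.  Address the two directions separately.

The forward direction fails; the converse holds.

(←) Suppose 8 ∣ r and 6 ∣ r. Any common multiple of 8 and 6 is a multiple of their lcm; here lcm(8, 6) = 8·6/gcd(8, 6) = 48/2 = 24, so 24 ∣ r. Since 12 ∣ 24, it follows that 12 ∣ r.

(→) This fails: take r = 12. Certainly 12 ∣ 12, but 8 ∤ 12.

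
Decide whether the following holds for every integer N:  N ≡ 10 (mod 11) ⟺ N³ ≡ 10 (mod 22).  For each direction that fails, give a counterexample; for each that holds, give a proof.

Only the reverse direction holds.

Forward direction. This fails: take N = 21. Then 21 ≡ 10 (mod 11), but 21³ = 9261 ≡ 21 (mod 22), not 10.

Converse. The residues r modulo 22 with r³ ≡ 10 (mod 22) are exactly {10}, and each is ≡ 10 (mod 11).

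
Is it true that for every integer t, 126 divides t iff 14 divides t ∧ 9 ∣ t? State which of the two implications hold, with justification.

The biconditional holds.

[⇒] If 126 ∣ t, write t = 126q. Since 126 = 9·14, t = 14·(9q), so 14 ∣ t; and since 126 = 14·9, t = 9·(14q), so 9 ∣ t.

[⇐] Suppose 14 ∣ t and 9 ∣ t. Any common multiple of 14 and 9 is a multiple of their lcm; here gcd(14, 9) = 1, so lcm(14, 9) = 14·9 = 126, so 126 ∣ t.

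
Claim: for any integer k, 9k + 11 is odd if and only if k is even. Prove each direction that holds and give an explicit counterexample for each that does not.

The biconditional holds.

(⟸) Suppose k is even; write k = 2j. Then 9k + 11 = 9·(2j) + 11 = 2·9j + 11, which is odd.

(⟹) Suppose 9k + 11 is odd. Since 9 is odd, 9k and k have the same parity, so 9k + 11 ≡ k + 11 (mod 2). As 11 is odd, 9k + 11 is odd exactly when k is even. Thus k is even.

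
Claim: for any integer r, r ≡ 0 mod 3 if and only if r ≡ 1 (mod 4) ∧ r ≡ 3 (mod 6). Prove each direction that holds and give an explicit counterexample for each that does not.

(⟹) This fails: r = 0 gives 0 ≡ 0 (mod 3) but 0 ≡ 0 (mod 4), so the conjunction on the right does not hold.

(⟸) Conversely, if r ≡ 1 (mod 4) and r ≡ 3 (mod 6), then by the Chinese remainder theorem r ≡ 9 (mod 12). Since 9 ≡ 0 (mod 3) and 3 ∣ 12, we get r ≡ 0 (mod 3).

The forward direction fails; the converse holds.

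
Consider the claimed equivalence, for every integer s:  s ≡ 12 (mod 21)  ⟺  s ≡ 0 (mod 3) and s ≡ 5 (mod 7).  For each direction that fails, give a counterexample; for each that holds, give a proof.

Both implications hold.

Forward direction. Suppose s ≡ 12 (mod 21); write s = 21j + 12. Since 3 ∣ 21, reducing mod 3 gives s ≡ 12 ≡ 0 (mod 3); since 7 ∣ 21, reducing mod 7 gives s ≡ 12 ≡ 5 (mod 7).

Converse. If s ≡ 0 (mod 3) and s ≡ 5 (mod 7), then by the Chinese remainder theorem s ≡ 12 (mod 21). This is exactly s ≡ 12 (mod 21).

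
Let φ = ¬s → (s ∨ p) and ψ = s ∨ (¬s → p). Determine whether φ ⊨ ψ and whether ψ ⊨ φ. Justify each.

(←) Assume the antecedent. If s is true, ¬s → (s ∨ p) reduces to true regardless of the other variables. If s is false, the antecedent forces (s = F, p = T), and ¬s → (s ∨ p) holds there. Either way ¬s → (s ∨ p) holds.

(→) Assume the antecedent. If s is true, s ∨ (¬s → p) reduces to true regardless of the other variables. If s is false, the antecedent forces (s = F, p = T), and s ∨ (¬s → p) holds there. Either way s ∨ (¬s → p) holds.

The biconditional holds.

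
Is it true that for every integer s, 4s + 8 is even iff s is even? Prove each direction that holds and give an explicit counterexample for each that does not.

The forward direction fails; the converse holds.

(⇒) This fails: take s = 5. Then 4s + 8 = 28, which is even, yet s = 5 is odd, not even.

(⇐) Suppose s is even. Since 4 is even, 4s is even for every s, so 4s + 8 has the same parity as 8, which is even. Hence 4s + 8 is even.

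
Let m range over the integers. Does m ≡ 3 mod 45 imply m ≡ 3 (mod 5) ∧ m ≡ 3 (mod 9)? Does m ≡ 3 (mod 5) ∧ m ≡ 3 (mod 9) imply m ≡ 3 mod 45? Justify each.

(⟸) If m ≡ 3 (mod 5) and m ≡ 3 (mod 9), then by the Chinese remainder theorem m ≡ 3 (mod 45). This is exactly m ≡ 3 (mod 45).

(⟹) Suppose m ≡ 3 (mod 45); write m = 45j + 3. Since 5 ∣ 45, reducing mod 5 gives m ≡ 3 (mod 5); since 9 ∣ 45, reducing mod 9 gives m ≡ 3 (mod 9).

Both implications hold.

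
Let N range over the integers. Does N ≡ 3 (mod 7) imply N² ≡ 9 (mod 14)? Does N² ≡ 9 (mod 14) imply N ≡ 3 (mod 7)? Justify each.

[⇒] This fails: take N = 10. Then 10 ≡ 3 (mod 7), but 10² = 100 ≡ 2 (mod 14), not 9.

[⇐] This fails: take N = 11. Then 11² = 121 ≡ 9 (mod 14), yet 11 ≡ 4 (mod 7), not 3.

Neither implication holds.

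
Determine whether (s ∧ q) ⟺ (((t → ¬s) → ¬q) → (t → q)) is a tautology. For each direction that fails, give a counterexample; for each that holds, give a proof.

(⟹) Assume the antecedent. If q is true, ((t → ¬s) → ¬q) → (t → q) reduces to true regardless of the other variables. If q is false, the antecedent cannot hold. Either way ((t → ¬s) → ¬q) → (t → q) holds.

(⟸) This fails. Under q = F, t = F, s = F, the left side is false but the right side is true.

Only the forward direction holds.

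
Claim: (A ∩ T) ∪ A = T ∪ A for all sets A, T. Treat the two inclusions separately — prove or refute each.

(⊆) Let x ∈ (A ∩ T) ∪ A. Then either x ∈ A and x ∉ T; or x ∈ A ∩ T. In each case x ∈ T ∪ A, so (A ∩ T) ∪ A ⊆ T ∪ A.

(⊇) This inclusion fails. Take A = ∅, T = {1}; then 1 ∈ T ∪ A but 1 ∉ (A ∩ T) ∪ A.

(⊆) holds; (⊇) fails.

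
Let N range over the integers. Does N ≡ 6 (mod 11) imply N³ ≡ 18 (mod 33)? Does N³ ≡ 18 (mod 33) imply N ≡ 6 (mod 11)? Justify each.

(⟹) This fails: take N = 17. Then 17 ≡ 6 (mod 11), but 17³ = 4913 ≡ 29 (mod 33), not 18.

(⟸) Conversely, the residues r modulo 33 with r³ ≡ 18 (mod 33) are exactly {6}, and each is ≡ 6 (mod 11).

The forward direction fails; the converse holds.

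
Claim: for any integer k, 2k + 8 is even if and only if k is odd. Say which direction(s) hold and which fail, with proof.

(⇒) This fails: take k = 4. Then 2k + 8 = 16, which is even, yet k = 4 is even, not odd.

(⇐) Suppose k is odd. Since 2 is even, 2k is even for every k, so 2k + 8 has the same parity as 8, which is even. Hence 2k + 8 is even.

Not equivalent: only (⇐) holds.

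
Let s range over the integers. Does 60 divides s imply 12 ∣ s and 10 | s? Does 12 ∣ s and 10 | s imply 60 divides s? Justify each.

Both implications hold.

(⇒) If 60 ∣ s, write s = 60q. Since 60 = 5·12, s = 12·(5q), so 12 ∣ s; and since 60 = 6·10, s = 10·(6q), so 10 ∣ s.

(⇐) Suppose 12 ∣ s and 10 ∣ s. Any common multiple of 12 and 10 is a multiple of their lcm; here lcm(12, 10) = 12·10/gcd(12, 10) = 120/2 = 60, so 60 ∣ s.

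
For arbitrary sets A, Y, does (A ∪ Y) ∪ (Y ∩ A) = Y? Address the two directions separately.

Only the reverse inclusion holds.

(⊆) This inclusion fails. Take A = {1}, Y = ∅; then 1 ∈ (A ∪ Y) ∪ (Y ∩ A) but 1 ∉ Y.

(⊇) Let x ∈ Y. Then either x ∈ Y and x ∉ A; or x ∈ A ∩ Y. In each case x ∈ (A ∪ Y) ∪ (Y ∩ A), so Y ⊆ (A ∪ Y) ∪ (Y ∩ A).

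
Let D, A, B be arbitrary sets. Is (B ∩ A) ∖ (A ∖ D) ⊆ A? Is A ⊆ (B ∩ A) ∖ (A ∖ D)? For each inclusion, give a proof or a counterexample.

(⊆) Let x ∈ (B ∩ A) ∖ (A ∖ D). Then x ∈ D ∩ A ∩ B, from which x ∈ A.

(⊇) This inclusion fails. Take D = ∅, A = {1}, B = ∅; then 1 ∈ A but 1 ∉ (B ∩ A) ∖ (A ∖ D).

Only the forward inclusion holds.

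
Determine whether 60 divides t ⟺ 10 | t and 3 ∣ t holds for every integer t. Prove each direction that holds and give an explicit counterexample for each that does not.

(⟸) This fails: take t = 30. Both 10 ∣ 30 and 3 ∣ 30, yet 30 is not a multiple of 60 (since 30 = 0·60 + 30), so 60 ∤ 30.

(⟹) If 60 ∣ t, write t = 60q. Since 60 = 6·10, t = 10·(6q), so 10 ∣ t; and since 60 = 20·3, t = 3·(20q), so 3 ∣ t.

Not equivalent: only (⇒) holds.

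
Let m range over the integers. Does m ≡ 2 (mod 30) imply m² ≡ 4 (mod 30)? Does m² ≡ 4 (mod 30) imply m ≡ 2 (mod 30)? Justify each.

(⇒) Suppose m ≡ 2 (mod 30). Write m = 30j + 2. Then (30j + 2)² = 900j² + 120j + 4 = 30(30j² + 4j) + 4, so m² ≡ 4 (mod 30).

(⇐) This fails: take m = 8. Then 8² = 64 ≡ 4 (mod 30), yet 8 ≡ 8 (mod 30), not 2.

Only the forward implication holds.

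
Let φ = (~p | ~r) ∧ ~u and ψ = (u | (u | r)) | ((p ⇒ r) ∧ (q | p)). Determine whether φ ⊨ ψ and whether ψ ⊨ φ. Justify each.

(→) This fails. Under p = F, r = F, q = F, u = F, the left side is true but the right side is false.

(←) This fails. Under p = T, r = T, q = F, u = F, the left side is false but the right side is true.

Neither direction holds.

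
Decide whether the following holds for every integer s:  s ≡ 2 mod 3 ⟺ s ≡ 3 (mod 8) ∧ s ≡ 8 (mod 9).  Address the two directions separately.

(⇒) fails; (⇐) holds.

(⇒) This fails: s = 2 gives 2 ≡ 2 (mod 3) but 2 ≡ 2 (mod 8), so the conjunction on the right does not hold.

(⇐) Conversely, if s ≡ 3 (mod 8) and s ≡ 8 (mod 9), then by the Chinese remainder theorem s ≡ 35 (mod 72). Since 35 ≡ 2 (mod 3) and 3 ∣ 72, we get s ≡ 2 (mod 3).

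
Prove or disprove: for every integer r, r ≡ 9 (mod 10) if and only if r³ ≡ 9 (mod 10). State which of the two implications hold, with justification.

Equivalent; both directions hold.

(→) Suppose r ≡ 9 (mod 10). Write r = 10j + 9. Then (10j + 9)³ = 1000j³ + 2700j² + 2430j + 729 = 10(100j³ + 270j² + 243j + 72) + 9, so r³ ≡ 9 (mod 10).

(←) Conversely, suppose r³ ≡ 9 (mod 10). The only residue r in {0, …, 9} with r³ ≡ 9 (mod 10) is r = 9, so r ≡ 9 (mod 10).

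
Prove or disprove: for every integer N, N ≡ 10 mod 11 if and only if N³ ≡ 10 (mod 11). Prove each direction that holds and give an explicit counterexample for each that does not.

Both directions hold; the statement is true.

[⇒] Suppose N ≡ 10 mod 11. Write N = 11j + 10. Then (11j + 10)³ = 1331j³ + 3630j² + 3300j + 1000 = 11(121j³ + 330j² + 300j + 90) + 10, so N³ ≡ 10 (mod 11).

[⇐] Conversely, suppose N³ ≡ 10 (mod 11). The only residue r in {0, …, 10} with r³ ≡ 10 (mod 11) is r = 10, so N ≡ 10 (mod 11).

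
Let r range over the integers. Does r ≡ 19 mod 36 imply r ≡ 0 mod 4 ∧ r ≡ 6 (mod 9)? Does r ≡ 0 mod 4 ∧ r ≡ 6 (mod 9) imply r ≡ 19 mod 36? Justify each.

Forward direction. This fails: r = 19 gives 19 ≡ 19 (mod 36) but 19 ≡ 3 (mod 4), so the conjunction on the right does not hold.

Converse. This fails: r = 24 satisfies both congruences on the right (24 ≡ 0 mod 4 and 24 ≡ 6 mod 9) yet 24 ≡ 24 (mod 36), not 19.

Neither implication holds.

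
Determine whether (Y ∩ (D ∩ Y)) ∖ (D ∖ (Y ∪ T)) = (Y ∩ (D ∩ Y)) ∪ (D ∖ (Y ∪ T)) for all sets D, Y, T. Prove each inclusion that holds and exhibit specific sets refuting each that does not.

(⊆) holds; (⊇) fails.

Forward inclusion. Let x ∈ (Y ∩ (D ∩ Y)) ∖ (D ∖ (Y ∪ T)). Then either x ∈ D ∩ Y and x ∉ T; or x ∈ D ∩ Y ∩ T. In each case x ∈ (Y ∩ (D ∩ Y)) ∪ (D ∖ (Y ∪ T)), so (Y ∩ (D ∩ Y)) ∖ (D ∖ (Y ∪ T)) ⊆ (Y ∩ (D ∩ Y)) ∪ (D ∖ (Y ∪ T)).

Reverse inclusion. This inclusion fails. Take D = {1}, Y = ∅, T = ∅; then 1 ∈ (Y ∩ (D ∩ Y)) ∪ (D ∖ (Y ∪ T)) but 1 ∉ (Y ∩ (D ∩ Y)) ∖ (D ∖ (Y ∪ T)).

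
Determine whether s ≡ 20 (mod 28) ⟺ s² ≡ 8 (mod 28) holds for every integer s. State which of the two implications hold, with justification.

(⟸) This fails: take s = 6. Then 6² = 36 ≡ 8 (mod 28), yet 6 ≡ 6 (mod 28), not 20.

(⟹) Suppose s ≡ 20 (mod 28). Write s = 28j + 20. Then (28j + 20)² = 784j² + 1120j + 400 = 28(28j² + 40j + 14) + 8, so s² ≡ 8 (mod 28).

The forward direction holds; the converse fails.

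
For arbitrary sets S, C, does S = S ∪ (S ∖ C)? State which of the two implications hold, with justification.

The two sets are equal.

Forward inclusion. Let x ∈ S. Then either x ∈ S and x ∉ C; or x ∈ S ∩ C. In each case x ∈ S ∪ (S ∖ C), so S ⊆ S ∪ (S ∖ C).

Reverse inclusion. Let x ∈ S ∪ (S ∖ C). Then either x ∈ S and x ∉ C; or x ∈ S ∩ C. In each case x ∈ S, so S ∪ (S ∖ C) ⊆ S.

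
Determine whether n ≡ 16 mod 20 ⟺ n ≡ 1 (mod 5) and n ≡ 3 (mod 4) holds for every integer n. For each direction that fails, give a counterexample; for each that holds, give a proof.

Both directions fail.

(→) This fails: n = 16 gives 16 ≡ 16 (mod 20) but 16 ≡ 0 (mod 4), so the conjunction on the right does not hold.

(←) This fails: n = 11 satisfies both congruences on the right (11 ≡ 1 mod 5 and 11 ≡ 3 mod 4) yet 11 ≡ 11 (mod 20), not 16.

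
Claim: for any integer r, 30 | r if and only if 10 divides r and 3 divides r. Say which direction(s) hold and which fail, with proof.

(⇒) If 30 ∣ r, write r = 30q. Since 30 = 3·10, r = 10·(3q), so 10 ∣ r; and since 30 = 10·3, r = 3·(10q), so 3 ∣ r.

(⇐) Suppose 10 ∣ r and 3 ∣ r. Any common multiple of 10 and 3 is a multiple of their lcm; here gcd(10, 3) = 1, so lcm(10, 3) = 10·3 = 30, so 30 ∣ r.

Both directions hold; the statement is true.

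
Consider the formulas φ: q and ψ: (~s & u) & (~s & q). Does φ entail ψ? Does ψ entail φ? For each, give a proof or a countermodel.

(→) This fails. Under u = F, s = F, q = T, the left side is true but the right side is false.

(←) Assume the antecedent. If u is true, the antecedent forces (u = T, s = F, q = T), and q holds there. If u is false, the antecedent cannot hold. Either way q holds.

Not equivalent: only (⇐) holds.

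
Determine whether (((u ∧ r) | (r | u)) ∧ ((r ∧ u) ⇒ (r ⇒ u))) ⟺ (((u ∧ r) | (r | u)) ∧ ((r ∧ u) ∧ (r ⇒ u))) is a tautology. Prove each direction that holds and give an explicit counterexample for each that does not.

Forward direction. This fails. Under r = T, u = F, the left side is true but the right side is false.

Converse. Assume the antecedent. If r is true, the consequent reduces to true regardless of the other variables. If r is false, the antecedent cannot hold. Either way the consequent holds.

(⇒) fails; (⇐) holds.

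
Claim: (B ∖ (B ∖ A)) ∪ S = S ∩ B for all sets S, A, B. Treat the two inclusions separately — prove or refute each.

Only the reverse inclusion holds.

(⟸) Let x ∈ S ∩ B. Then either x ∈ S ∩ B and x ∉ A; or x ∈ S ∩ A ∩ B. In each case x ∈ (B ∖ (B ∖ A)) ∪ S, so S ∩ B ⊆ (B ∖ (B ∖ A)) ∪ S.

(⟹) This inclusion fails. Take S = {1}, A = ∅, B = ∅; then 1 ∈ (B ∖ (B ∖ A)) ∪ S but 1 ∉ S ∩ B.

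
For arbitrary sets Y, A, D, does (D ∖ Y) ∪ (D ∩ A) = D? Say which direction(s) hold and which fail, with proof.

(⊆) Let x ∈ (D ∖ Y) ∪ (D ∩ A). Then either x ∈ D and x ∉ Y, A; or x ∈ A ∩ D and x ∉ Y; or x ∈ Y ∩ A ∩ D. In each case x ∈ D, so (D ∖ Y) ∪ (D ∩ A) ⊆ D.

(⊇) This inclusion fails. Take Y = {1}, A = ∅, D = {1}; then 1 ∈ D but 1 ∉ (D ∖ Y) ∪ (D ∩ A).

The sets are not equal: only the forward inclusion holds.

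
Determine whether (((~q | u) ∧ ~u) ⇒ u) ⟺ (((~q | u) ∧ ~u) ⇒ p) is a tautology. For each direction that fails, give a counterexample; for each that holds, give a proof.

(⇒) Assume the antecedent. If q is true, ((~q | u) ∧ ~u) ⇒ p reduces to true regardless of the other variables. If q is false, the antecedent forces (q = F, u = T, p = F) or (q = F, u = T, p = T), and ((~q | u) ∧ ~u) ⇒ p holds there. Either way ((~q | u) ∧ ~u) ⇒ p holds.

(⇐) This fails. Under q = F, u = F, p = T, the left side is false but the right side is true.

(⇒) holds; (⇐) fails.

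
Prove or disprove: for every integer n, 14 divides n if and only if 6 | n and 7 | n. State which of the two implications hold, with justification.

(→) This fails: take n = 14. Certainly 14 ∣ 14, but 6 ∤ 14.

(←) Suppose 6 ∣ n and 7 ∣ n. Any common multiple of 6 and 7 is a multiple of their lcm; here gcd(6, 7) = 1, so lcm(6, 7) = 6·7 = 42, so 42 ∣ n. Since 14 ∣ 42, it follows that 14 ∣ n.

Only the converse holds.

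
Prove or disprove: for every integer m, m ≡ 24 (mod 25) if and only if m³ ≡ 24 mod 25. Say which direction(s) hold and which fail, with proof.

Both implications hold.

(⇐) Suppose m³ ≡ 24 (mod 25). The only residue r in {0, …, 24} with r³ ≡ 24 (mod 25) is r = 24, so m ≡ 24 (mod 25).

(⇒) Suppose m ≡ 24 (mod 25). Write m = 25j + 24. Then (25j + 24)³ = 15625j³ + 45000j² + 43200j + 13824 = 25(625j³ + 1800j² + 1728j + 552) + 24, so m³ ≡ 24 (mod 25).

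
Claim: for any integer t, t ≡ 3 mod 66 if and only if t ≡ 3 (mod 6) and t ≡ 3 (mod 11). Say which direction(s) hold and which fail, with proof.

(→) Suppose t ≡ 3 (mod 66); write t = 66j + 3. Since 6 ∣ 66, reducing mod 6 gives t ≡ 3 (mod 6); since 11 ∣ 66, reducing mod 11 gives t ≡ 3 (mod 11).

(←) Conversely, if t ≡ 3 (mod 6) and t ≡ 3 (mod 11), then by the Chinese remainder theorem t ≡ 3 (mod 66). This is exactly t ≡ 3 (mod 66).

The biconditional holds.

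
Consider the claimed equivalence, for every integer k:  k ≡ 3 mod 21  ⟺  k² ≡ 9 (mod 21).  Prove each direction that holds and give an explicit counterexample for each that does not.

(⇒) Suppose k ≡ 3 mod 21. Write k = 21j + 3. Then (21j + 3)² = 441j² + 126j + 9 = 21(21j² + 6j) + 9, so k² ≡ 9 (mod 21).

(⇐) This fails: take k = 18. Then 18² = 324 ≡ 9 (mod 21), yet 18 ≡ 18 (mod 21), not 3.

(⇒) holds; (⇐) fails.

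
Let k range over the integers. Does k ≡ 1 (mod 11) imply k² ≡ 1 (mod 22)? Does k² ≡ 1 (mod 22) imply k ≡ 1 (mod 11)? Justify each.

Forward direction. This fails: take k = 12. Then 12 ≡ 1 (mod 11), but 12² = 144 ≡ 12 (mod 22), not 1.

Converse. This fails: take k = 21. Then 21² = 441 ≡ 1 (mod 22), yet 21 ≡ 10 (mod 11), not 1.

Neither implication holds.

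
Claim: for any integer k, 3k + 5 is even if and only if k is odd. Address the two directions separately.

Equivalent; both directions hold.

[⇒] Suppose 3k + 5 is even. Since 3 is odd, 3k and k have the same parity, so 3k + 5 ≡ k + 5 (mod 2). As 5 is odd, 3k + 5 is even exactly when k is odd. Thus k is odd.

[⇐] Conversely, suppose k is odd; write k = 2j + 1. Then 3k + 5 = 3·(2j + 1) + 5 = 2·3j + 8, which is even.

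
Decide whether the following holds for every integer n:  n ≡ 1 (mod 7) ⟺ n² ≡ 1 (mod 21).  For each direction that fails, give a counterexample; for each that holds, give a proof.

[⇒] This fails: take n = 15. Then 15 ≡ 1 (mod 7), but 15² = 225 ≡ 15 (mod 21), not 1.

[⇐] This fails: take n = 13. Then 13² = 169 ≡ 1 (mod 21), yet 13 ≡ 6 (mod 7), not 1.

Neither implication holds.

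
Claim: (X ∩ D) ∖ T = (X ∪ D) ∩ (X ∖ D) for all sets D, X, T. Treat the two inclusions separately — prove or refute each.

Neither inclusion holds.

(⟹) This inclusion fails. Take D = {1}, X = {1}, T = ∅; then 1 ∈ (X ∩ D) ∖ T but 1 ∉ (X ∪ D) ∩ (X ∖ D).

(⟸) This inclusion fails. Take D = ∅, X = {1}, T = ∅; then 1 ∈ (X ∪ D) ∩ (X ∖ D) but 1 ∉ (X ∩ D) ∖ T.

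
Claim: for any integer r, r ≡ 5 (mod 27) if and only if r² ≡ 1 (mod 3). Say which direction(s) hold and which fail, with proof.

(⇒) holds; (⇐) fails.

(→) Suppose r ≡ 5 (mod 27). Then r² ≡ 5² = 25 (mod 27), and since 3 ∣ 27, also r² ≡ 1 (mod 3).

(←) This fails: take r = 1. Then 1² = 1 ≡ 1 (mod 3), yet 1 ≡ 1 (mod 27), not 5.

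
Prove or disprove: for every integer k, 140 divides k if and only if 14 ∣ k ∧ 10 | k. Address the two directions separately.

Only the forward implication holds.

(⇒) If 140 ∣ k, write k = 140q. Since 140 = 10·14, k = 14·(10q), so 14 ∣ k; and since 140 = 14·10, k = 10·(14q), so 10 ∣ k.

(⇐) This fails: take k = 70. Both 14 ∣ 70 and 10 ∣ 70, yet 70 is not a multiple of 140 (since 70 = 0·140 + 70), so 140 ∤ 70.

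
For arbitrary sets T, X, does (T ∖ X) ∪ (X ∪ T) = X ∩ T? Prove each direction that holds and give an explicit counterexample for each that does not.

The sets are not equal: only the reverse inclusion holds.

Forward inclusion. This inclusion fails. Take T = {1}, X = ∅; then 1 ∈ (T ∖ X) ∪ (X ∪ T) but 1 ∉ X ∩ T.

Reverse inclusion. Let x ∈ X ∩ T. Then x ∈ T ∩ X, from which x ∈ (T ∖ X) ∪ (X ∪ T).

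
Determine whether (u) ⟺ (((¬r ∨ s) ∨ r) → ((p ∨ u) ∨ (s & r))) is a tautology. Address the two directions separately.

Forward direction. Assume the antecedent. If u is true, the consequent reduces to true regardless of the other variables. If u is false, the antecedent cannot hold. Either way the consequent holds.

Converse. This fails. Under u = F, s = F, p = T, r = F, the left side is false but the right side is true.

(⇒) holds; (⇐) fails.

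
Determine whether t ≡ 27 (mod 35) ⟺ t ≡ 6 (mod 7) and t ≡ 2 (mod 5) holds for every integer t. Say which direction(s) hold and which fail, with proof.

Both directions hold.

[⇒] Suppose t ≡ 27 (mod 35); write t = 35j + 27. Since 7 ∣ 35, reducing mod 7 gives t ≡ 27 ≡ 6 (mod 7); since 5 ∣ 35, reducing mod 5 gives t ≡ 27 ≡ 2 (mod 5).

[⇐] Conversely, if t ≡ 6 (mod 7) and t ≡ 2 (mod 5), then by the Chinese remainder theorem t ≡ 27 (mod 35). This is exactly t ≡ 27 (mod 35).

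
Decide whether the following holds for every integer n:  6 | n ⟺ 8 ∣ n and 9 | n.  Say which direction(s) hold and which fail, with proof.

Only the converse holds.

(⇒) This fails: take n = 6. Certainly 6 ∣ 6, but 8 ∤ 6.

(⇐) Suppose 8 ∣ n and 9 ∣ n. Any common multiple of 8 and 9 is a multiple of their lcm; here gcd(8, 9) = 1, so lcm(8, 9) = 8·9 = 72, so 72 ∣ n. Since 6 ∣ 72, it follows that 6 ∣ n.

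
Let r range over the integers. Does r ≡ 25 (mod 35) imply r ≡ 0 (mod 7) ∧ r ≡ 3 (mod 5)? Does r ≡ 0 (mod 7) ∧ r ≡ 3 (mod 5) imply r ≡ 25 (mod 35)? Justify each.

Both directions fail.

(→) This fails: r = 25 gives 25 ≡ 25 (mod 35) but 25 ≡ 4 (mod 7), so the conjunction on the right does not hold.

(←) This fails: r = 28 satisfies both congruences on the right (28 ≡ 0 mod 7 and 28 ≡ 3 mod 5) yet 28 ≡ 28 (mod 35), not 25.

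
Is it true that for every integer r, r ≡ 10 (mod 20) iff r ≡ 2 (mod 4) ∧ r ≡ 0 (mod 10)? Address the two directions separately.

Both directions hold.

[⇒] Suppose r ≡ 10 (mod 20); write r = 20j + 10. Since 4 ∣ 20, reducing mod 4 gives r ≡ 10 ≡ 2 (mod 4); since 10 ∣ 20, reducing mod 10 gives r ≡ 10 ≡ 0 (mod 10).

[⇐] Conversely, if r ≡ 2 (mod 4) and r ≡ 0 (mod 10), then by the Chinese remainder theorem r ≡ 10 (mod 20). This is exactly r ≡ 10 (mod 20).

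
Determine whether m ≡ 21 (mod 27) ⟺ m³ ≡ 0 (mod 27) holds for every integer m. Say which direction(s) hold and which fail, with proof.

(⟹) Suppose m ≡ 21 (mod 27). Write m = 27j + 21. Then (27j + 21)³ = 19683j³ + 45927j² + 35721j + 9261 = 27(729j³ + 1701j² + 1323j + 343) + 0, so m³ ≡ 0 (mod 27).

(⟸) This fails: take m = 0. Then 0³ = 0 ≡ 0 (mod 27), yet 0 ≡ 0 (mod 27), not 21.

Not equivalent: only (⇒) holds.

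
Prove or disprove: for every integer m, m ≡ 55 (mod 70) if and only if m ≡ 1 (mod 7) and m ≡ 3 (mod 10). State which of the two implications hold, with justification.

Neither implication holds.

(⟹) This fails: m = 55 gives 55 ≡ 55 (mod 70) but 55 ≡ 6 (mod 7), so the conjunction on the right does not hold.

(⟸) This fails: m = 43 satisfies both congruences on the right (43 ≡ 1 mod 7 and 43 ≡ 3 mod 10) yet 43 ≡ 43 (mod 70), not 55.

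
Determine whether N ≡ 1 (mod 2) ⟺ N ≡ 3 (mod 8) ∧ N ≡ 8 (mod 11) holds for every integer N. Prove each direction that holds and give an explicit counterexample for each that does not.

[⇒] This fails: N = 1 gives 1 ≡ 1 (mod 2) but 1 ≡ 1 (mod 8), so the conjunction on the right does not hold.

[⇐] Conversely, if N ≡ 3 (mod 8) and N ≡ 8 (mod 11), then by the Chinese remainder theorem N ≡ 19 (mod 88). Since 19 ≡ 1 (mod 2) and 2 ∣ 88, we get N ≡ 1 (mod 2).

Only the reverse direction holds.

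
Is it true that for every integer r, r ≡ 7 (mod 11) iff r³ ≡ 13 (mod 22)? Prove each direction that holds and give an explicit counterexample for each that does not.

The forward direction fails; the converse holds.

(⟹) This fails: take r = 18. Then 18 ≡ 7 (mod 11), but 18³ = 5832 ≡ 2 (mod 22), not 13.

(⟸) Conversely, the residues r modulo 22 with r³ ≡ 13 (mod 22) are exactly {7}, and each is ≡ 7 (mod 11).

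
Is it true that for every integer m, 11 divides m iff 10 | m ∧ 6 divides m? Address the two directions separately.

(→) This fails: take m = 11. Certainly 11 ∣ 11, but 10 ∤ 11.

(←) This fails: take m = 30. Both 10 ∣ 30 and 6 ∣ 30, yet 30 is not a multiple of 11 (since 30 = 2·11 + 8), so 11 ∤ 30.

Neither direction holds.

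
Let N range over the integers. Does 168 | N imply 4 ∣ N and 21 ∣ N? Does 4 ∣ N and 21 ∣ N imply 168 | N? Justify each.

[⇒] If 168 ∣ N, write N = 168q. Since 168 = 42·4, N = 4·(42q), so 4 ∣ N; and since 168 = 8·21, N = 21·(8q), so 21 ∣ N.

[⇐] This fails: take N = 84. Both 4 ∣ 84 and 21 ∣ 84, yet 84 is not a multiple of 168 (since 84 = 0·168 + 84), so 168 ∤ 84.

Not equivalent: only (⇒) holds.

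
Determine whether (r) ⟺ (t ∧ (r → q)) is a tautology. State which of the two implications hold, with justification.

Forward direction. This fails. Under r = T, q = F, t = F, the left side is true but the right side is false.

Converse. This fails. Under r = F, q = F, t = T, the left side is false but the right side is true.

Both directions fail.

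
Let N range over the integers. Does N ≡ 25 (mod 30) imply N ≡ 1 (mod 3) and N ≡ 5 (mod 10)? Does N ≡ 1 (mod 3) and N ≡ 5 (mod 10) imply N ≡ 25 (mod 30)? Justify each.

Both directions hold; the statement is true.

(⇒) Suppose N ≡ 25 (mod 30); write N = 30j + 25. Since 3 ∣ 30, reducing mod 3 gives N ≡ 25 ≡ 1 (mod 3); since 10 ∣ 30, reducing mod 10 gives N ≡ 25 ≡ 5 (mod 10).

(⇐) Conversely, if N ≡ 1 (mod 3) and N ≡ 5 (mod 10), then by the Chinese remainder theorem N ≡ 25 (mod 30). This is exactly N ≡ 25 (mod 30).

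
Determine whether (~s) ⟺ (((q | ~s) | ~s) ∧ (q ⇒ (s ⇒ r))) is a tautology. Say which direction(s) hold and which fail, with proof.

(⟹) Assume the antecedent. If r is true, the antecedent forces (r = T, q = F, s = F) or (r = T, q = T, s = F), and the consequent holds there. If r is false, the antecedent forces (r = F, q = F, s = F) or (r = F, q = T, s = F), and the consequent holds there. Either way the consequent holds.

(⟸) This fails. Under r = T, q = T, s = T, the left side is false but the right side is true.

(⇒) holds; (⇐) fails.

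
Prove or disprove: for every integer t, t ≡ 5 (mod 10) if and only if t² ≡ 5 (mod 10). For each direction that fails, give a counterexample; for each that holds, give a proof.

Equivalent; both directions hold.

Forward direction. Suppose t ≡ 5 (mod 10). Write t = 10j + 5. Then (10j + 5)² = 100j² + 100j + 25 = 10(10j² + 10j + 2) + 5, so t² ≡ 5 (mod 10).

Converse. Suppose t² ≡ 5 (mod 10). The only residue r in {0, …, 9} with r² ≡ 5 (mod 10) is r = 5, so t ≡ 5 (mod 10).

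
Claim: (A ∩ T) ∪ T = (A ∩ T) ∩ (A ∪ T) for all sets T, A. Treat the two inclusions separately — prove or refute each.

(⊆) This inclusion fails. Take T = {1}, A = ∅; then 1 ∈ (A ∩ T) ∪ T but 1 ∉ (A ∩ T) ∩ (A ∪ T).

(⊇) Let x ∈ (A ∩ T) ∩ (A ∪ T). Then x ∈ T ∩ A, from which x ∈ (A ∩ T) ∪ T.

The sets are not equal: only the reverse inclusion holds.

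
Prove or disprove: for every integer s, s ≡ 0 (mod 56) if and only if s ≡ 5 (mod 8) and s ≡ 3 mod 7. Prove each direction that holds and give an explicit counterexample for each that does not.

Neither direction holds.

(⟹) This fails: s = 0 gives 0 ≡ 0 (mod 56) but 0 ≡ 0 (mod 8), so the conjunction on the right does not hold.

(⟸) This fails: s = 45 satisfies both congruences on the right (45 ≡ 5 mod 8 and 45 ≡ 3 mod 7) yet 45 ≡ 45 (mod 56), not 0.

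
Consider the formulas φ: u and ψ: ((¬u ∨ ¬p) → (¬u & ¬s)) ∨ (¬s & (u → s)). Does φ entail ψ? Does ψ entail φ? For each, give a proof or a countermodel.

(→) This fails. Under p = F, s = F, u = T, the left side is true but the right side is false.

(←) This fails. Under p = F, s = F, u = F, the left side is false but the right side is true.

(⇒) fails and (⇐) fails.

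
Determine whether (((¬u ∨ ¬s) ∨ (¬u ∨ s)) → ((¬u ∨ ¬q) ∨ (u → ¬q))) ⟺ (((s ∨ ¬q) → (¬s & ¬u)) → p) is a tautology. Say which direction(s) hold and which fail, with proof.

Neither direction holds.

Forward direction. This fails. Under q = F, p = F, s = F, u = F, the left side is true but the right side is false.

Converse. This fails. Under q = T, p = T, s = F, u = T, the left side is false but the right side is true.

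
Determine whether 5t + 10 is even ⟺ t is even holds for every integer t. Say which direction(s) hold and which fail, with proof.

Both directions hold; the statement is true.

(→) Suppose 5t + 10 is even. Since 5 is odd, 5t and t have the same parity, so 5t + 10 ≡ t + 10 (mod 2). As 10 is even, 5t + 10 is even exactly when t is even. Thus t is even.

(←) Conversely, suppose t is even; write t = 2j. Then 5t + 10 = 5·(2j) + 10 = 2·5j + 10, which is even.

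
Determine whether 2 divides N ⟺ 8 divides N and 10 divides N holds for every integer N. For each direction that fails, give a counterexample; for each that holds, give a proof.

(⇒) fails; (⇐) holds.

(←) Suppose 8 ∣ N and 10 ∣ N. Any common multiple of 8 and 10 is a multiple of their lcm; here lcm(8, 10) = 8·10/gcd(8, 10) = 80/2 = 40, so 40 ∣ N. Since 2 ∣ 40, it follows that 2 ∣ N.

(→) This fails: take N = 2. Certainly 2 ∣ 2, but 8 ∤ 2.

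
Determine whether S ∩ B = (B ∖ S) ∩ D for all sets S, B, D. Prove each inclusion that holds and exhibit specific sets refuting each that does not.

Forward inclusion. This inclusion fails. Take S = {1}, B = {1}, D = ∅; then 1 ∈ S ∩ B but 1 ∉ (B ∖ S) ∩ D.

Reverse inclusion. This inclusion fails. Take S = ∅, B = {1}, D = {1}; then 1 ∈ (B ∖ S) ∩ D but 1 ∉ S ∩ B.

Neither inclusion holds.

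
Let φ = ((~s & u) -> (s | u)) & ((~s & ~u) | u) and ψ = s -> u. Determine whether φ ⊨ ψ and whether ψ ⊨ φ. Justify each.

The biconditional holds.

[⇒] Assume the antecedent. If u is true, s -> u reduces to true regardless of the other variables. If u is false, the antecedent forces (u = F, s = F), and s -> u holds there. Either way s -> u holds.

[⇐] Assume the antecedent. If u is true, the consequent reduces to true regardless of the other variables. If u is false, the antecedent forces (u = F, s = F), and the consequent holds there. Either way the consequent holds.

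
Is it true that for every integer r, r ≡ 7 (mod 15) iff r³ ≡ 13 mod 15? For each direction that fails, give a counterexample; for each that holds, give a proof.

(⇒) Suppose r ≡ 7 (mod 15). Write r = 15j + 7. Then (15j + 7)³ = 3375j³ + 4725j² + 2205j + 343 = 15(225j³ + 315j² + 147j + 22) + 13, so r³ ≡ 13 (mod 15).

(⇐) Conversely, suppose r³ ≡ 13 (mod 15). The only residue r in {0, …, 14} with r³ ≡ 13 (mod 15) is r = 7, so r ≡ 7 (mod 15).

The biconditional holds.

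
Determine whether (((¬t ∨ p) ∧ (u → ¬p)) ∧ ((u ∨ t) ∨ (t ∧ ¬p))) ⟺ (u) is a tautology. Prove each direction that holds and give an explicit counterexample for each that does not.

(⇒) fails and (⇐) fails.

(⇒) This fails. Under t = T, p = T, u = F, the left side is true but the right side is false.

(⇐) This fails. Under t = T, p = F, u = T, the left side is false but the right side is true.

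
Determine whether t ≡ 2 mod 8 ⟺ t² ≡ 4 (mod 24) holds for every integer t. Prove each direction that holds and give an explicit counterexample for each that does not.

Both directions fail.

(→) This fails: take t = 18. Then 18 ≡ 2 (mod 8), but 18² = 324 ≡ 12 (mod 24), not 4.

(←) This fails: take t = 14. Then 14² = 196 ≡ 4 (mod 24), yet 14 ≡ 6 (mod 8), not 2.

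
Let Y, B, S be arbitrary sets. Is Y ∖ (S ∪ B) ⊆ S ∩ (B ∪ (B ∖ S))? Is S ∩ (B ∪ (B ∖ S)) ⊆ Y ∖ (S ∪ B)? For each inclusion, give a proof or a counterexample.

(⊆) This inclusion fails. Take Y = {1}, B = ∅, S = ∅; then 1 ∈ Y ∖ (S ∪ B) but 1 ∉ S ∩ (B ∪ (B ∖ S)).

(⊇) This inclusion fails. Take Y = ∅, B = {1}, S = {1}; then 1 ∈ S ∩ (B ∪ (B ∖ S)) but 1 ∉ Y ∖ (S ∪ B).

Neither inclusion holds.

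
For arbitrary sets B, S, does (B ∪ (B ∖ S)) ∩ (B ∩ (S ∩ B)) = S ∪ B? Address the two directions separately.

The sets are not equal: only the forward inclusion holds.

(⊆) Let x ∈ (B ∪ (B ∖ S)) ∩ (B ∩ (S ∩ B)). Then x ∈ B ∩ S, from which x ∈ S ∪ B.

(⊇) This inclusion fails. Take B = {1}, S = ∅; then 1 ∈ S ∪ B but 1 ∉ (B ∪ (B ∖ S)) ∩ (B ∩ (S ∩ B)).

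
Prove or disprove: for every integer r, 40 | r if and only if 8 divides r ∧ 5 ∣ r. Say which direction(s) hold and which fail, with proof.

Both directions hold; the statement is true.

[⇒] If 40 ∣ r, write r = 40q. Since 40 = 5·8, r = 8·(5q), so 8 ∣ r; and since 40 = 8·5, r = 5·(8q), so 5 ∣ r.

[⇐] Suppose 8 ∣ r and 5 ∣ r. Any common multiple of 8 and 5 is a multiple of their lcm; here gcd(8, 5) = 1, so lcm(8, 5) = 8·5 = 40, so 40 ∣ r.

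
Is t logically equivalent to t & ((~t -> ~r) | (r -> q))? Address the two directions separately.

Both directions hold.

(→) Assume the antecedent. If t is true, t & ((~t -> ~r) | (r -> q)) reduces to true regardless of the other variables. If t is false, the antecedent cannot hold. Either way t & ((~t -> ~r) | (r -> q)) holds.

(←) Assume the antecedent. If t is true, t reduces to true regardless of the other variables. If t is false, the antecedent cannot hold. Either way t holds.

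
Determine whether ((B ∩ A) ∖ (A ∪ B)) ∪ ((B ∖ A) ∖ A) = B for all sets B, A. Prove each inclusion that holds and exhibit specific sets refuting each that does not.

(⊆) Let x ∈ ((B ∩ A) ∖ (A ∪ B)) ∪ ((B ∖ A) ∖ A). Then x ∈ B and x ∉ A, from which x ∈ B.

(⊇) This inclusion fails. Take B = {1}, A = {1}; then 1 ∈ B but 1 ∉ ((B ∩ A) ∖ (A ∪ B)) ∪ ((B ∖ A) ∖ A).

(⊆) holds; (⊇) fails.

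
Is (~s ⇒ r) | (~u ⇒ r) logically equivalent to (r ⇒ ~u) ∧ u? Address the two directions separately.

Only the reverse direction holds.

[⇒] This fails. Under r = T, s = F, u = F, the left side is true but the right side is false.

[⇐] Assume the antecedent. If r is true, the antecedent cannot hold. If r is false, the antecedent forces (r = F, s = F, u = T) or (r = F, s = T, u = T), and (~s ⇒ r) | (~u ⇒ r) holds there. Either way (~s ⇒ r) | (~u ⇒ r) holds.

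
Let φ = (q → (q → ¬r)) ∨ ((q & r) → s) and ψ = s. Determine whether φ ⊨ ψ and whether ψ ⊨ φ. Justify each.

(→) This fails. Under s = F, r = F, q = F, the left side is true but the right side is false.

(←) Assume the antecedent. If s is true, (q → (q → ¬r)) ∨ ((q & r) → s) reduces to true regardless of the other variables. If s is false, the antecedent cannot hold. Either way (q → (q → ¬r)) ∨ ((q & r) → s) holds.

Only the converse holds.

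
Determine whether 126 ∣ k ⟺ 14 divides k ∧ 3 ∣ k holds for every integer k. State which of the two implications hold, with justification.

(→) If 126 ∣ k, write k = 126q. Since 126 = 9·14, k = 14·(9q), so 14 ∣ k; and since 126 = 42·3, k = 3·(42q), so 3 ∣ k.

(←) This fails: take k = 42. Both 14 ∣ 42 and 3 ∣ 42, yet 42 is not a multiple of 126 (since 42 = 0·126 + 42), so 126 ∤ 42.

Not equivalent: only (⇒) holds.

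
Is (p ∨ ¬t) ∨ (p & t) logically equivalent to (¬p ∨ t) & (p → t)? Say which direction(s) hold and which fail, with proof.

(⇒) This fails. Under t = F, p = T, the left side is true but the right side is false.

(⇐) This fails. Under t = T, p = F, the left side is false but the right side is true.

Both directions fail.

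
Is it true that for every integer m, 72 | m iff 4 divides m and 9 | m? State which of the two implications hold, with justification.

(⇒) If 72 ∣ m, write m = 72q. Since 72 = 18·4, m = 4·(18q), so 4 ∣ m; and since 72 = 8·9, m = 9·(8q), so 9 ∣ m.

(⇐) This fails: take m = 36. Both 4 ∣ 36 and 9 ∣ 36, yet 36 is not a multiple of 72 (since 36 = 0·72 + 36), so 72 ∤ 36.

Only the forward direction holds.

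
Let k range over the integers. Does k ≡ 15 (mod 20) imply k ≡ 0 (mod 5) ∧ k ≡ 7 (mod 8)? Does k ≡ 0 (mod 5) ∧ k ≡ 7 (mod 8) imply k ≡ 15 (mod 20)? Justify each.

Only the reverse direction holds.

[⇒] This fails: k = 35 gives 35 ≡ 15 (mod 20) but 35 ≡ 3 (mod 8), so the conjunction on the right does not hold.

[⇐] Conversely, if k ≡ 0 (mod 5) and k ≡ 7 (mod 8), then by the Chinese remainder theorem k ≡ 15 (mod 40). Since 15 ≡ 15 (mod 20) and 20 ∣ 40, we get k ≡ 15 (mod 20).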